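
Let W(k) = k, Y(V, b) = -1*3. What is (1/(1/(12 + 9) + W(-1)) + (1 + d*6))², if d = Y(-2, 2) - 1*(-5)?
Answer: 57121/400 ≈ 142.80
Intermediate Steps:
Y(V, b) = -3
d = 2 (d = -3 - 1*(-5) = -3 + 5 = 2)
(1/(1/(12 + 9) + W(-1)) + (1 + d*6))² = (1/(1/(12 + 9) - 1) + (1 + 2*6))² = (1/(1/21 - 1) + (1 + 12))² = (1/(1/21 - 1) + 13)² = (1/(-20/21) + 13)² = (-21/20 + 13)² = (239/20)² = 57121/400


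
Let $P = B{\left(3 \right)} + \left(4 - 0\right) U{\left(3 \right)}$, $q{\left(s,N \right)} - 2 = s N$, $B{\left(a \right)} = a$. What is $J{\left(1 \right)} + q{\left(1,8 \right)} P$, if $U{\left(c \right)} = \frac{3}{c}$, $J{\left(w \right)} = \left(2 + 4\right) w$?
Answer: $76$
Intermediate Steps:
$J{\left(w \right)} = 6 w$
$q{\left(s,N \right)} = 2 + N s$ ($q{\left(s,N \right)} = 2 + s N = 2 + N s$)
$P = 7$ ($P = 3 + \left(4 - 0\right) \frac{3}{3} = 3 + \left(4 + 0\right) 3 \cdot \frac{1}{3} = 3 + 4 \cdot 1 = 3 + 4 = 7$)
$J{\left(1 \right)} + q{\left(1,8 \right)} P = 6 \cdot 1 + \left(2 + 8 \cdot 1\right) 7 = 6 + \left(2 + 8\right) 7 = 6 + 10 \cdot 7 = 6 + 70 = 76$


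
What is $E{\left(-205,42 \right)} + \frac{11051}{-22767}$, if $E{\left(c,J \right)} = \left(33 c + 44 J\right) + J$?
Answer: $- \frac{111000176}{22767} \approx -4875.5$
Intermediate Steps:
$E{\left(c,J \right)} = 33 c + 45 J$
$E{\left(-205,42 \right)} + \frac{11051}{-22767} = \left(33 \left(-205\right) + 45 \cdot 42\right) + \frac{11051}{-22767} = \left(-6765 + 1890\right) + 11051 \left(- \frac{1}{22767}\right) = -4875 - \frac{11051}{22767} = - \frac{111000176}{22767}$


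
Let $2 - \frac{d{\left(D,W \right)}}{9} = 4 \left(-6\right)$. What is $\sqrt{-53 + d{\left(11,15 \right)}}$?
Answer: $\sqrt{181} \approx 13.454$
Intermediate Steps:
$d{\left(D,W \right)} = 234$ ($d{\left(D,W \right)} = 18 - 9 \cdot 4 \left(-6\right) = 18 - -216 = 18 + 216 = 234$)
$\sqrt{-53 + d{\left(11,15 \right)}} = \sqrt{-53 + 234} = \sqrt{181}$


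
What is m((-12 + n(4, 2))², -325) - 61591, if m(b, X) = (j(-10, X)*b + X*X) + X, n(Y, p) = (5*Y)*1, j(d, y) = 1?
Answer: 43773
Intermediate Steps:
n(Y, p) = 5*Y
m(b, X) = X + b + X² (m(b, X) = (1*b + X*X) + X = (b + X²) + X = X + b + X²)
m((-12 + n(4, 2))², -325) - 61591 = (-325 + (-12 + 5*4)² + (-325)²) - 61591 = (-325 + (-12 + 20)² + 105625) - 61591 = (-325 + 8² + 105625) - 61591 = (-325 + 64 + 105625) - 61591 = 105364 - 61591 = 43773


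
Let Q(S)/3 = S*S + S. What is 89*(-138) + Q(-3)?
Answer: -12264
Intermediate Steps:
Q(S) = 3*S + 3*S**2 (Q(S) = 3*(S*S + S) = 3*(S**2 + S) = 3*(S + S**2) = 3*S + 3*S**2)
89*(-138) + Q(-3) = 89*(-138) + 3*(-3)*(1 - 3) = -12282 + 3*(-3)*(-2) = -12282 + 18 = -12264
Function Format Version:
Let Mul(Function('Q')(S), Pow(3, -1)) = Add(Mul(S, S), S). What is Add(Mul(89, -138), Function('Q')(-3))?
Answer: -12264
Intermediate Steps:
Function('Q')(S) = Add(Mul(3, S), Mul(3, Pow(S, 2))) (Function('Q')(S) = Mul(3, Add(Mul(S, S), S)) = Mul(3, Add(Pow(S, 2), S)) = Mul(3, Add(S, Pow(S, 2))) = Add(Mul(3, S), Mul(3, Pow(S, 2))))
Add(Mul(89, -138), Function('Q')(-3)) = Add(Mul(89, -138), Mul(3, -3, Add(1, -3))) = Add(-12282, Mul(3, -3, -2)) = Add(-12282, 18) = -12264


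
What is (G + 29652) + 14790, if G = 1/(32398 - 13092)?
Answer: 857997253/19306 ≈ 44442.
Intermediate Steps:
G = 1/19306 ≈ 5.1797e-5
(G + 29652) + 14790 = (1/19306 + 29652) + 14790 = 572461513/19306 + 14790 = 857997253/19306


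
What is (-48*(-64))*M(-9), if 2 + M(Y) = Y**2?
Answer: 242688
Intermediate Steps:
M(Y) = -2 + Y**2
(-48*(-64))*M(-9) = (-48*(-64))*(-2 + (-9)**2) = 3072*(-2 + 81) = 3072*79 = 242688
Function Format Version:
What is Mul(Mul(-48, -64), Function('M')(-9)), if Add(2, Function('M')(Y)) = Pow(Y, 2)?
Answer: 242688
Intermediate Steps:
Function('M')(Y) = Add(-2, Pow(Y, 2))
Mul(Mul(-48, -64), Function('M')(-9)) = Mul(Mul(-48, -64), Add(-2, Pow(-9, 2))) = Mul(3072, Add(-2, 81)) = Mul(3072, 79) = 242688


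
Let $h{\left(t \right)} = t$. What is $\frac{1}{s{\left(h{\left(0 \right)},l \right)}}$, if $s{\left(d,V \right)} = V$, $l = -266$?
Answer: $- \frac{1}{266} \approx -0.0037594$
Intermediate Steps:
$\frac{1}{s{\left(h{\left(0 \right)},l \right)}} = \frac{1}{-266} = - \frac{1}{266}$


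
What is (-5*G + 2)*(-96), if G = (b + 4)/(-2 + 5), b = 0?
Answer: 448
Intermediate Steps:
G = 4/3 (G = (0 + 4)/(-2 + 5) = 4/3 ≈ 1.3333)
(-5*G + 2)*(-96) = (-5*4/3 + 2)*(-96) = (-20/3 + 2)*(-96) = -14/3*(-96) = 448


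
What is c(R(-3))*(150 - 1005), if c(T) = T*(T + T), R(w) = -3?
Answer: -15390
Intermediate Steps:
c(T) = 2*T² (c(T) = T*(2*T) = 2*T²)
c(R(-3))*(150 - 1005) = (2*(-3)²)*(150 - 1005) = (2*9)*(-855) = 18*(-855) = -15390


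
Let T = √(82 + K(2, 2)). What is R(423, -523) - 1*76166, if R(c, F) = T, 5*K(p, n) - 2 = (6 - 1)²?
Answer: -76166 + √2185/5 ≈ -76157.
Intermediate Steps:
K(p, n) = 27/5 (K(p, n) = ⅖ + (6 - 1)²/5 = ⅖ + (⅕)*5² = ⅖ + (⅕)*25 = ⅖ + 5 = 27/5)
T = √2185/5 (T = √(82 + 27/5) = √(437/5) = √2185/5 ≈ 9.3488)
R(c, F) = √2185/5
R(423, -523) - 1*76166 = √2185/5 - 1*76166 = √2185/5 - 76166 = -76166 + √2185/5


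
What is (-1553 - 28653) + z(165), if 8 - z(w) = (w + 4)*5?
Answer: -31043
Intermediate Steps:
z(w) = -12 - 5*w (z(w) = 8 - (w + 4)*5 = 8 - (4 + w)*5 = 8 - (20 + 5*w) = 8 + (-20 - 5*w) = -12 - 5*w)
(-1553 - 28653) + z(165) = (-1553 - 28653) + (-12 - 5*165) = -30206 + (-12 - 825) = -30206 - 837 = -31043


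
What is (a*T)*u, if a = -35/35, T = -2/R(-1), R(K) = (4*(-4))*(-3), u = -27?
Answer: -9/8 ≈ -1.1250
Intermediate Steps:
R(K) = 48 (R(K) = -16*(-3) = 48)
T = -1/24 (T = -2/48 = -2*1/48 = -1/24 ≈ -0.041667)
a = -1 (a = -35*1/35 = -1)
(a*T)*u = -1*(-1/24)*(-27) = (1/24)*(-27) = -9/8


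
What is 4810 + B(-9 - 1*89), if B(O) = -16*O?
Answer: 6378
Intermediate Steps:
4810 + B(-9 - 1*89) = 4810 - 16*(-9 - 1*89) = 4810 - 16*(-9 - 89) = 4810 - 16*(-98) = 4810 + 1568 = 6378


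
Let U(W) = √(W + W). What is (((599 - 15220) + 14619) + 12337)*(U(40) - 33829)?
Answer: -417280715 + 49340*√5 ≈ -4.1717e+8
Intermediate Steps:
U(W) = √2*√W (U(W) = √(2*W) = √2*√W)
(((599 - 15220) + 14619) + 12337)*(U(40) - 33829) = (((599 - 15220) + 14619) + 12337)*(√2*√40 - 33829) = ((-14621 + 14619) + 12337)*(√2*(2*√10) - 33829) = (-2 + 12337)*(4*√5 - 33829) = 12335*(-33829 + 4*√5) = -417280715 + 49340*√5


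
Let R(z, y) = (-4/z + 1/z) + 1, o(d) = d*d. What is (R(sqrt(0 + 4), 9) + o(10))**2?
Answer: 39601/4 ≈ 9900.3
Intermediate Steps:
o(d) = d**2
R(z, y) = 1 - 3/z (R(z, y) = (-4/z + 1/z) + 1 = -3/z + 1 = 1 - 3/z)
(R(sqrt(0 + 4), 9) + o(10))**2 = ((-3 + sqrt(0 + 4))/(sqrt(0 + 4)) + 10**2)**2 = ((-3 + sqrt(4))/(sqrt(4)) + 100)**2 = ((-3 + 2)/2 + 100)**2 = ((1/2)*(-1) + 100)**2 = (-1/2 + 100)**2 = (199/2)**2 = 39601/4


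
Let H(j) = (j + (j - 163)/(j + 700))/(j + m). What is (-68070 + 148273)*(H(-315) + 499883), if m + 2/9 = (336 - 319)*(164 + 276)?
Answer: 995324985967840064/24825955 ≈ 4.0092e+10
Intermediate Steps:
m = 67318/9 (m = -2/9 + (336 - 319)*(164 + 276) = -2/9 + 17*440 = -2/9 + 7480 = 67318/9 ≈ 7479.8)
H(j) = (j + (-163 + j)/(700 + j))/(67318/9 + j) (H(j) = (j + (j - 163)/(j + 700))/(j + 67318/9) = (j + (-163 + j)/(700 + j))/(67318/9 + j))
(-68070 + 148273)*(H(-315) + 499883) = (-68070 + 148273)*(9*(-163 + (-315)² + 701*(-315))/(47122600 + 9*(-315)² + 73618*(-315)) + 499883) = 80203*(9*(-163 + 99225 - 220815)/(47122600 + 9*99225 - 23189670) + 499883) = 80203*(9*(-121753)/(47122600 + 893025 - 23189670) + 499883) = 80203*(9*(-121753)/24825955 + 499883) = 80203*(9*(1/24825955)*(-121753) + 499883) = 80203*(-1095777/24825955 + 499883) = 80203*(12410071767488/24825955) = 995324985967840064/24825955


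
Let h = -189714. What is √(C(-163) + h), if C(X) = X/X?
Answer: I*√189713 ≈ 435.56*I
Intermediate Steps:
C(X) = 1
√(C(-163) + h) = √(1 - 189714) = √(-189713) = I*√189713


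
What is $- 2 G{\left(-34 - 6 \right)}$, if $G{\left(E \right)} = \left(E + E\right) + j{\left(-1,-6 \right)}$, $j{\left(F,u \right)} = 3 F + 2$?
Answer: $162$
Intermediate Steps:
$j{\left(F,u \right)} = 2 + 3 F$
$G{\left(E \right)} = -1 + 2 E$ ($G{\left(E \right)} = \left(E + E\right) + \left(2 + 3 \left(-1\right)\right) = 2 E + \left(2 - 3\right) = 2 E - 1 = -1 + 2 E$)
$- 2 G{\left(-34 - 6 \right)} = - 2 \left(-1 + 2 \left(-34 - 6\right)\right) = - 2 \left(-1 + 2 \left(-40\right)\right) = - 2 \left(-1 - 80\right) = \left(-2\right) \left(-81\right) = 162$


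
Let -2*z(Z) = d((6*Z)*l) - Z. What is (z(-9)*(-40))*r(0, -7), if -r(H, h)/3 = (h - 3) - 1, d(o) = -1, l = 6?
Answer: 5280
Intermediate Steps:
r(H, h) = 12 - 3*h (r(H, h) = -3*((h - 3) - 1) = -3*((-3 + h) - 1) = -3*(-4 + h) = 12 - 3*h)
z(Z) = ½ + Z/2 (z(Z) = -(-1 - Z)/2 = ½ + Z/2)
(z(-9)*(-40))*r(0, -7) = ((½ + (½)*(-9))*(-40))*(12 - 3*(-7)) = ((½ - 9/2)*(-40))*(12 + 21) = -4*(-40)*33 = 160*33 = 5280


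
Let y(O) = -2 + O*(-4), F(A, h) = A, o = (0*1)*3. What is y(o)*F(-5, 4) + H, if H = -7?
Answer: 3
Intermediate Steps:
o = 0 (o = 0*3 = 0)
y(O) = -2 - 4*O
y(o)*F(-5, 4) + H = (-2 - 4*0)*(-5) - 7 = (-2 + 0)*(-5) - 7 = -2*(-5) - 7 = 10 - 7 = 3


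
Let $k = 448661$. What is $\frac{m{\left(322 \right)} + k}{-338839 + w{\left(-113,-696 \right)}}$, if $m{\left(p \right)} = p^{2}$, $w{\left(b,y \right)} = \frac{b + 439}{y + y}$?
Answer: $- \frac{384432120}{235832107} \approx -1.6301$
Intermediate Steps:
$w{\left(b,y \right)} = \frac{439 + b}{2 y}$
$\frac{m{\left(322 \right)} + k}{-338839 + w{\left(-113,-696 \right)}} = \frac{322^{2} + 448661}{-338839 + \frac{439 - 113}{2 \left(-696\right)}} = \frac{103684 + 448661}{-338839 + \frac{1}{2} \left(- \frac{1}{696}\right) 326} = \frac{552345}{-338839 - \frac{163}{696}} = \frac{552345}{- \frac{235832107}{696}} = 552345 \left(- \frac{696}{235832107}\right) = - \frac{384432120}{235832107}$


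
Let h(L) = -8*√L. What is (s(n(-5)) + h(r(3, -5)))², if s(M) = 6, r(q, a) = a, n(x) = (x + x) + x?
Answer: -284 - 96*I*√5 ≈ -284.0 - 214.66*I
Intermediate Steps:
n(x) = 3*x (n(x) = 2*x + x = 3*x)
(s(n(-5)) + h(r(3, -5)))² = (6 - 8*I*√5)²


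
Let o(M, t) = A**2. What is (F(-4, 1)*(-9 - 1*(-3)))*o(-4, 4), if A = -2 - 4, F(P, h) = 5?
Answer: -1080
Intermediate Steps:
A = -6
o(M, t) = 36 (o(M, t) = (-6)**2 = 36)
(F(-4, 1)*(-9 - 1*(-3)))*o(-4, 4) = (5*(-9 - 1*(-3)))*36 = (5*(-9 + 3))*36 = (5*(-6))*36 = -30*36 = -1080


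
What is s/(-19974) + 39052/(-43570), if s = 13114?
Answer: -337850407/217566795 ≈ -1.5529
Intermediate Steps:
s/(-19974) + 39052/(-43570) = 13114/(-19974) + 39052/(-43570) = 13114*(-1/19974) + 39052*(-1/43570) = -6557/9987 - 19526/21785 = -337850407/217566795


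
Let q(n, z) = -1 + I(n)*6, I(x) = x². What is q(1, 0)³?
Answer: 125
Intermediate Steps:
q(n, z) = -1 + 6*n² (q(n, z) = -1 + n²*6 = -1 + 6*n²)
q(1, 0)³ = (-1 + 6*1²)³ = (-1 + 6*1)³ = (-1 + 6)³ = 5³ = 125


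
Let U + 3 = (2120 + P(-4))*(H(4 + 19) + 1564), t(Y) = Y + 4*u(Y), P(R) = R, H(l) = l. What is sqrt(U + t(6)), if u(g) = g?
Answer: sqrt(3358119) ≈ 1832.5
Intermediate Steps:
t(Y) = 5*Y (t(Y) = Y + 4*Y = 5*Y)
U = 3358089 (U = -3 + (2120 - 4)*((4 + 19) + 1564) = -3 + 2116*(23 + 1564) = -3 + 2116*1587 = -3 + 3358092 = 3358089)
sqrt(U + t(6)) = sqrt(3358089 + 5*6) = sqrt(3358089 + 30) = sqrt(3358119)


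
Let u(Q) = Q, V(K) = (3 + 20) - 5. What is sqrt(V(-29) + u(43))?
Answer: sqrt(61) ≈ 7.8102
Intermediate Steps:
V(K) = 18 (V(K) = 23 - 5 = 18)
sqrt(V(-29) + u(43)) = sqrt(18 + 43) = sqrt(61)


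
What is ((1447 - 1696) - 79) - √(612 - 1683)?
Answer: -328 - 3*I*√119 ≈ -328.0 - 32.726*I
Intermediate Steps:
((1447 - 1696) - 79) - √(612 - 1683) = (-249 - 79) - √(-1071) = -328 - 3*I*√119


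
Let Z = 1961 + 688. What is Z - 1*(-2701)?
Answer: 5350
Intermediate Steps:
Z = 2649
Z - 1*(-2701) = 2649 - 1*(-2701) = 2649 + 2701 = 5350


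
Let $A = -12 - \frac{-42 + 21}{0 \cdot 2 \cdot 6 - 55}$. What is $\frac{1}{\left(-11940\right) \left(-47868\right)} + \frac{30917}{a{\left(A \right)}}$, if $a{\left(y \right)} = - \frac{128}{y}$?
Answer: $\frac{150419478976711}{50295864960} \approx 2990.7$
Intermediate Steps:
$A = - \frac{681}{55}$ ($A = -12 - - \frac{21}{0 \cdot 6 - 55} = -12 - - \frac{21}{0 - 55} = -12 - - \frac{21}{-55} = -12 - \left(-21\right) \left(- \frac{1}{55}\right) = -12 - \frac{21}{55} = - \frac{681}{55} \approx -12.382$)
$\frac{1}{\left(-11940\right) \left(-47868\right)} + \frac{30917}{a{\left(A \right)}} = \frac{1}{\left(-11940\right) \left(-47868\right)} + \frac{30917}{\left(-128\right) \frac{1}{- \frac{681}{55}}} = \left(- \frac{1}{11940}\right) \left(- \frac{1}{47868}\right) + \frac{30917}{\left(-128\right) \left(- \frac{55}{681}\right)} = \frac{1}{571543920} + \frac{30917}{\frac{7040}{681}} = \frac{1}{571543920} + 30917 \cdot \frac{681}{7040} = \frac{1}{571543920} + \frac{21054477}{7040} = \frac{150419478976711}{50295864960}$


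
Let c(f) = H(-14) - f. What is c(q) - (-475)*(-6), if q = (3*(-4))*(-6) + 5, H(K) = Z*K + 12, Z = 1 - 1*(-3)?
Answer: -2971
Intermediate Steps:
Z = 4 (Z = 1 + 3 = 4)
H(K) = 12 + 4*K (H(K) = 4*K + 12 = 12 + 4*K)
q = 77 (q = -12*(-6) + 5 = 72 + 5 = 77)
c(f) = -44 - f (c(f) = (12 + 4*(-14)) - f = (12 - 56) - f = -44 - f)
c(q) - (-475)*(-6) = (-44 - 1*77) - (-475)*(-6) = (-44 - 77) - 1*2850 = -121 - 2850 = -2971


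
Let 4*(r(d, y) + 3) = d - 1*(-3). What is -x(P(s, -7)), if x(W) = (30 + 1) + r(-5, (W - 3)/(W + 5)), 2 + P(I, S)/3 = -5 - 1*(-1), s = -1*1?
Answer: -55/2 ≈ -27.500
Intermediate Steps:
s = -1
P(I, S) = -18 (P(I, S) = -6 + 3*(-5 - 1*(-1)) = -6 + 3*(-5 + 1) = -6 + 3*(-4) = -6 - 12 = -18)
r(d, y) = -9/4 + d/4 (r(d, y) = -3 + (d - 1*(-3))/4 = -3 + (d + 3)/4 = -3 + (3 + d)/4 = -3 + (¾ + d/4) = -9/4 + d/4)
x(W) = 55/2 (x(W) = (30 + 1) + (-9/4 + (¼)*(-5)) = 31 + (-9/4 - 5/4) = 31 - 7/2 = 55/2)
-x(P(s, -7)) = -1*55/2 = -55/2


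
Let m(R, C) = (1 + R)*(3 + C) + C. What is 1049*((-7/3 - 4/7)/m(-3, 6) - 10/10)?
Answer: -200359/252 ≈ -795.08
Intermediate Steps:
m(R, C) = C + (1 + R)*(3 + C)
1049*((-7/3 - 4/7)/m(-3, 6) - 10/10) = 1049*((-7/3 - 4/7)/(3 + 2*6 + 3*(-3) + 6*(-3)) - 10/10) = 1049*((-7*⅓ - 4*⅐)/(3 + 12 - 9 - 18) - 10*⅒) = 1049*((-7/3 - 4/7)/(-12) - 1) = 1049*(-61/21*(-1/12) - 1) = 1049*(61/252 - 1) = 1049*(-191/252) = -200359/252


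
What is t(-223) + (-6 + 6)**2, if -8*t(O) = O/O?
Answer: -1/8 ≈ -0.12500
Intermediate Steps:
t(O) = -1/8 (t(O) = -O/(8*O) = -1/8*1 = -1/8)
t(-223) + (-6 + 6)**2 = -1/8 + (-6 + 6)**2 = -1/8 + 0**2 = -1/8 + 0 = -1/8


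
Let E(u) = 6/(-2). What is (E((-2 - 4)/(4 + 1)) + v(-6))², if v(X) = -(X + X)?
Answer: 81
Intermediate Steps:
v(X) = -2*X
E(u) = -3 (E(u) = 6*(-½) = -3)
(E((-2 - 4)/(4 + 1)) + v(-6))² = (-3 - 2*(-6))² = (-3 + 12)² = 9² = 81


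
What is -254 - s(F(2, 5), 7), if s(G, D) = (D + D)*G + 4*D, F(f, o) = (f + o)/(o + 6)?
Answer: -3200/11 ≈ -290.91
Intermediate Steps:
F(f, o) = (f + o)/(6 + o)
s(G, D) = 4*D + 2*D*G (s(G, D) = (2*D)*G + 4*D = 2*D*G + 4*D = 4*D + 2*D*G)
-254 - s(F(2, 5), 7) = -254 - 2*7*(2 + (2 + 5)/(6 + 5)) = -254 - 2*7*(2 + 7/11) = -254 - 2*7*29/11 = -254 - 1*406/11 = -254 - 406/11 = -3200/11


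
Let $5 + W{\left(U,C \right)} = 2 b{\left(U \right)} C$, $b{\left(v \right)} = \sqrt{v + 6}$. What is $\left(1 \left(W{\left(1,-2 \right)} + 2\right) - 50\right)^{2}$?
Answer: $2921 + 424 \sqrt{7} \approx 4042.8$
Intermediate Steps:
$b{\left(v \right)} = \sqrt{6 + v}$
$W{\left(U,C \right)} = -5 + 2 C \sqrt{6 + U}$ ($W{\left(U,C \right)} = -5 + 2 \sqrt{6 + U} C = -5 + 2 C \sqrt{6 + U}$)
$\left(1 \left(W{\left(1,-2 \right)} + 2\right) - 50\right)^{2} = \left(1 \left(\left(-5 + 2 \left(-2\right) \sqrt{6 + 1}\right) + 2\right) - 50\right)^{2} = \left(1 \left(\left(-5 + 2 \left(-2\right) \sqrt{7}\right) + 2\right) - 50\right)^{2} = \left(1 \left(\left(-5 - 4 \sqrt{7}\right) + 2\right) - 50\right)^{2} = \left(1 \left(-3 - 4 \sqrt{7}\right) - 50\right)^{2} = \left(\left(-3 - 4 \sqrt{7}\right) - 50\right)^{2} = \left(-53 - 4 \sqrt{7}\right)^{2}$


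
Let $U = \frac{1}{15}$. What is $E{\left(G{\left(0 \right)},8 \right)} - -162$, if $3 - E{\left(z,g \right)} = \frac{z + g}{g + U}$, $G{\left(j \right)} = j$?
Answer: $\frac{19845}{121} \approx 164.01$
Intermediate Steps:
$U = \frac{1}{15} \approx 0.066667$
$E{\left(z,g \right)} = 3 - \frac{g + z}{\frac{1}{15} + g}$ ($E{\left(z,g \right)} = 3 - \frac{z + g}{g + \frac{1}{15}} = 3 - \frac{g + z}{\frac{1}{15} + g}$)
$E{\left(G{\left(0 \right)},8 \right)} - -162 = \frac{3 \left(1 - 0 + 10 \cdot 8\right)}{1 + 15 \cdot 8} - -162 = \frac{3 \left(1 + 0 + 80\right)}{1 + 120} + 162 = 3 \cdot \frac{1}{121} \cdot 81 + 162 = \frac{243}{121} + 162 = \frac{19845}{121}$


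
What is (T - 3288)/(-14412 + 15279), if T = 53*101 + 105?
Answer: 2170/867 ≈ 2.5029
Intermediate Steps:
T = 5458 (T = 5353 + 105 = 5458)
(T - 3288)/(-14412 + 15279) = (5458 - 3288)/(-14412 + 15279) = 2170/867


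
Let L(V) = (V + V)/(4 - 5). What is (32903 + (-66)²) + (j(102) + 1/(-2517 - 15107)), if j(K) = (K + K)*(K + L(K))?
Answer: 289932423/17624 ≈ 16451.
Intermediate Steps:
L(V) = -2*V (L(V) = (2*V)/(-1) = (2*V)*(-1) = -2*V)
j(K) = -2*K² (j(K) = (K + K)*(K - 2*K) = (2*K)*(-K) = -2*K²)
(32903 + (-66)²) + (j(102) + 1/(-2517 - 15107)) = (32903 + (-66)²) + (-2*102² + 1/(-2517 - 15107)) = (32903 + 4356) + (-2*10404 + 1/(-17624)) = 37259 + (-20808 - 1/17624) = 37259 - 366720193/17624 = 289932423/17624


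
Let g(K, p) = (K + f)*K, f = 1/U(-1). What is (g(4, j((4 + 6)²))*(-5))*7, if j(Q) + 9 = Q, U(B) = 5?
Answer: -588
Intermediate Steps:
f = ⅕ (f = 1/5 = ⅕ ≈ 0.20000)
j(Q) = -9 + Q
g(K, p) = K*(⅕ + K) (g(K, p) = (K + ⅕)*K = (⅕ + K)*K = K*(⅕ + K))
(g(4, j((4 + 6)²))*(-5))*7 = ((4*(⅕ + 4))*(-5))*7 = ((4*(21/5))*(-5))*7 = ((84/5)*(-5))*7 = -84*7 = -588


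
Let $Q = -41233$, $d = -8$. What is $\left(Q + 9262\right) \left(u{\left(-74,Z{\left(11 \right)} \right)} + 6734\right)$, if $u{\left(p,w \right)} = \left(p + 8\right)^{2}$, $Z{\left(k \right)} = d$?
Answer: $-354558390$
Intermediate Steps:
$Z{\left(k \right)} = -8$
$u{\left(p,w \right)} = \left(8 + p\right)^{2}$
$\left(Q + 9262\right) \left(u{\left(-74,Z{\left(11 \right)} \right)} + 6734\right) = \left(-41233 + 9262\right) \left(\left(8 - 74\right)^{2} + 6734\right) = - 31971 \left(\left(-66\right)^{2} + 6734\right) = - 31971 \left(4356 + 6734\right) = \left(-31971\right) 11090 = -354558390$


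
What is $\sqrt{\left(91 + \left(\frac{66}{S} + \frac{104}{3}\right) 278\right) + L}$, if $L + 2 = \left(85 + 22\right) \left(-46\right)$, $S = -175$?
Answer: $\frac{13 \sqrt{306579}}{105} \approx 68.553$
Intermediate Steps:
$L = -4924$ ($L = -2 + \left(85 + 22\right) \left(-46\right) = -2 + 107 \left(-46\right) = -2 - 4922 = -4924$)
$\sqrt{\left(91 + \left(\frac{66}{S} + \frac{104}{3}\right) 278\right) + L} = \sqrt{\left(91 + \left(\frac{66}{-175} + \frac{104}{3}\right) 278\right) - 4924} = \sqrt{\left(91 + \left(66 \left(- \frac{1}{175}\right) + 104 \cdot \frac{1}{3}\right) 278\right) - 4924} = \sqrt{\left(91 + \left(- \frac{66}{175} + \frac{104}{3}\right) 278\right) - 4924} = \sqrt{\left(91 + \frac{18002}{525} \cdot 278\right) - 4924} = \sqrt{\left(91 + \frac{5004556}{525}\right) - 4924} = \sqrt{\frac{5052331}{525} - 4924} = \sqrt{\frac{2467231}{525}} = \frac{13 \sqrt{306579}}{105}$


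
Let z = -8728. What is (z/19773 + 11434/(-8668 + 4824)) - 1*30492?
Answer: -1158938820809/38003706 ≈ -30495.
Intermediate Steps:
(z/19773 + 11434/(-8668 + 4824)) - 1*30492 = (-8728/19773 + 11434/(-8668 + 4824)) - 1*30492 = (-8728*1/19773 + 11434/(-3844)) - 30492 = (-8728/19773 + 11434*(-1/3844)) - 30492 = (-8728/19773 - 5717/1922) - 30492 = -129817457/38003706 - 30492 = -1158938820809/38003706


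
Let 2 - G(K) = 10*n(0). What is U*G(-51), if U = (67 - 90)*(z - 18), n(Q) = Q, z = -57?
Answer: 3450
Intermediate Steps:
G(K) = 2 (G(K) = 2 - 10*0 = 2 - 1*0 = 2 + 0 = 2)
U = 1725 (U = (67 - 90)*(-57 - 18) = -23*(-75) = 1725)
U*G(-51) = 1725*2 = 3450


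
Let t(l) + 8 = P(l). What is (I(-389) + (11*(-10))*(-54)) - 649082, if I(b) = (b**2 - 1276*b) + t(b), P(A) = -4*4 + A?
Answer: 4130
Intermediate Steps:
P(A) = -16 + A
t(l) = -24 + l (t(l) = -8 + (-16 + l) = -24 + l)
I(b) = -24 + b**2 - 1275*b (I(b) = (b**2 - 1276*b) + (-24 + b) = -24 + b**2 - 1275*b)
(I(-389) + (11*(-10))*(-54)) - 649082 = ((-24 + (-389)**2 - 1275*(-389)) + (11*(-10))*(-54)) - 649082 = ((-24 + 151321 + 495975) - 110*(-54)) - 649082 = (647272 + 5940) - 649082 = 653212 - 649082 = 4130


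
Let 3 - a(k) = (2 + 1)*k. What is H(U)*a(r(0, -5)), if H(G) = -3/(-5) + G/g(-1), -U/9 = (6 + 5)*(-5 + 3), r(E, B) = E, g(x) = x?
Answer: -2961/5 ≈ -592.20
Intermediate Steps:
a(k) = 3 - 3*k (a(k) = 3 - (2 + 1)*k = 3 - 3*k)
U = 198 (U = -9*(6 + 5)*(-5 + 3) = -99*(-2) = -9*(-22) = 198)
H(G) = ⅗ - G (H(G) = -3/(-5) + G/(-1) = -3*(-⅕) + G*(-1) = ⅗ - G)
H(U)*a(r(0, -5)) = (⅗ - 1*198)*(3 - 3*0) = (⅗ - 198)*(3 + 0) = -987/5*3 = -2961/5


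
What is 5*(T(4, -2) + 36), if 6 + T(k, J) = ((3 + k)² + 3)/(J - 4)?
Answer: 320/3 ≈ 106.67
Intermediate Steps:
T(k, J) = -6 + (3 + (3 + k)²)/(-4 + J) (T(k, J) = -6 + ((3 + k)² + 3)/(J - 4) = -6 + (3 + (3 + k)²)/(-4 + J))
5*(T(4, -2) + 36) = 5*((27 + (3 + 4)² - 6*(-2))/(-4 - 2) + 36) = 5*((27 + 7² + 12)/(-6) + 36) = 5*(-(27 + 49 + 12)/6 + 36) = 5*(-⅙*88 + 36) = 5*(-44/3 + 36) = 5*(64/3) = 320/3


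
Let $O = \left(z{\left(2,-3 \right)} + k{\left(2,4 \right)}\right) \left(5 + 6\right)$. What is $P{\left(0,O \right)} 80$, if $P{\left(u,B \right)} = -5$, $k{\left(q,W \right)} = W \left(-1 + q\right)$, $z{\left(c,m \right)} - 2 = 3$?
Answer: $-400$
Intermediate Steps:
$z{\left(c,m \right)} = 5$ ($z{\left(c,m \right)} = 2 + 3 = 5$)
$O = 99$ ($O = \left(5 + 4 \left(-1 + 2\right)\right) \left(5 + 6\right) = \left(5 + 4 \cdot 1\right) 11 = \left(5 + 4\right) 11 = 9 \cdot 11 = 99$)
$P{\left(0,O \right)} 80 = \left(-5\right) 80 = -400$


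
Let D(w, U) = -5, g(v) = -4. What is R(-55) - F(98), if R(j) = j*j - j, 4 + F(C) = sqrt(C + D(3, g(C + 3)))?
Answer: 3084 - sqrt(93) ≈ 3074.4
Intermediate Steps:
F(C) = -4 + sqrt(-5 + C) (F(C) = -4 + sqrt(C - 5) = -4 + sqrt(-5 + C))
R(j) = j**2 - j
R(-55) - F(98) = -55*(-1 - 55) - (-4 + sqrt(-5 + 98)) = -55*(-56) - (-4 + sqrt(93)) = 3080 + (4 - sqrt(93)) = 3084 - sqrt(93)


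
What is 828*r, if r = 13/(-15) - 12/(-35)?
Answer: -3036/7 ≈ -433.71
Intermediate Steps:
r = -11/21 (r = 13*(-1/15) - 12*(-1/35) = -13/15 + 12/35 = -11/21 ≈ -0.52381)
828*r = 828*(-11/21) = -3036/7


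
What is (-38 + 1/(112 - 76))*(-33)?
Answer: 15037/12 ≈ 1253.1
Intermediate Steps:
(-38 + 1/(112 - 76))*(-33) = (-38 + 1/36)*(-33) = -1367/36*(-33) = 15037/12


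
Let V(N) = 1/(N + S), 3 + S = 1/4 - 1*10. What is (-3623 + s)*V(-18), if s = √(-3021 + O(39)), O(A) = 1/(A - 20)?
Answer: 14492/123 - 4*I*√1090562/2337 ≈ 117.82 - 1.7874*I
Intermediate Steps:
S = -51/4 (S = -3 + (1/4 - 1*10) = -3 + (¼ - 10) = -3 - 39/4 = -51/4 ≈ -12.750)
O(A) = 1/(-20 + A)
V(N) = 1/(-51/4 + N) (V(N) = 1/(N - 51/4) = 1/(-51/4 + N))
s = I*√1090562/19 (s = √(-3021 + 1/(-20 + 39)) = √(-3021 + 1/19) = √(-57398/19) = I*√1090562/19 ≈ 54.963*I)
(-3623 + s)*V(-18) = (-3623 + I*√1090562/19)*(4/(-51 + 4*(-18))) = (-3623 + I*√1090562/19)*(4/(-51 - 72)) = (-3623 + I*√1090562/19)*(4/(-123)) = (-3623 + I*√1090562/19)*(4*(-1/123)) = (-3623 + I*√1090562/19)*(-4/123) = 14492/123 - 4*I*√1090562/2337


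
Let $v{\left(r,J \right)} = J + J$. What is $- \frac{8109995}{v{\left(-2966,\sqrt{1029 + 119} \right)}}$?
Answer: $- \frac{8109995 \sqrt{287}}{1148} \approx -1.1968 \cdot 10^{5}$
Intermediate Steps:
$v{\left(r,J \right)} = 2 J$
$- \frac{8109995}{v{\left(-2966,\sqrt{1029 + 119} \right)}} = - \frac{8109995}{2 \sqrt{1029 + 119}} = - \frac{8109995}{2 \sqrt{1148}} = - \frac{8109995}{2 \cdot 2 \sqrt{287}} = - \frac{8109995}{4 \sqrt{287}} = - 8109995 \frac{\sqrt{287}}{1148} = - \frac{8109995 \sqrt{287}}{1148}$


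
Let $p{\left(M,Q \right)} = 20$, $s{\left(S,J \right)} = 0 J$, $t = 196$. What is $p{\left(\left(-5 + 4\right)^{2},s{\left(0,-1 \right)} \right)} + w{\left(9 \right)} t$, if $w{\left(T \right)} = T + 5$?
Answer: $2764$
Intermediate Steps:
$s{\left(S,J \right)} = 0$
$w{\left(T \right)} = 5 + T$
$p{\left(\left(-5 + 4\right)^{2},s{\left(0,-1 \right)} \right)} + w{\left(9 \right)} t = 20 + \left(5 + 9\right) 196 = 20 + 14 \cdot 196 = 20 + 2744 = 2764$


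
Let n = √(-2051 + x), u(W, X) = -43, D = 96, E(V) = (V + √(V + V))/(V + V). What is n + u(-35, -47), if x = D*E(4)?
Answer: -43 + I*√(2003 - 24*√2) ≈ -43.0 + 44.374*I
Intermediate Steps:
E(V) = (V + √2*√V)/(2*V) (E(V) = (V + √(2*V))/((2*V)) = (V + √2*√V)*(1/(2*V)) = (V + √2*√V)/(2*V))
x = 48 + 24*√2 (x = 96*(½ + √2/(2*√4)) = 96*(½ + (½)*√2*(½)) = 96*(½ + √2/4) = 48 + 24*√2 ≈ 81.941)
n = √(-2003 + 24*√2) (n = √(-2051 + (48 + 24*√2)) = √(-2003 + 24*√2) ≈ 44.374*I)
n + u(-35, -47) = √(-2003 + 24*√2) - 43 = -43 + √(-2003 + 24*√2)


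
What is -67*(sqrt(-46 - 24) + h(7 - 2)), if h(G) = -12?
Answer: 804 - 67*I*sqrt(70) ≈ 804.0 - 560.56*I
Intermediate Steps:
-67*(sqrt(-46 - 24) + h(7 - 2)) = -67*(sqrt(-46 - 24) - 12) = -67*(sqrt(-70) - 12) = -67*(I*sqrt(70) - 12) = -67*(-12 + I*sqrt(70)) = 804 - 67*I*sqrt(70)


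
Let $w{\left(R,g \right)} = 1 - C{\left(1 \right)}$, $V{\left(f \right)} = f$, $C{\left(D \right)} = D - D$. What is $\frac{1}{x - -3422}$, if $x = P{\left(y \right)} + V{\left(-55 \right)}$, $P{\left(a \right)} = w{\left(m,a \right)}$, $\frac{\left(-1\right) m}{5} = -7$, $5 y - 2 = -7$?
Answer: $\frac{1}{3368} \approx 0.00029691$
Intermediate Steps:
$y = -1$ ($y = \frac{2}{5} + \frac{1}{5} \left(-7\right) = \frac{2}{5} - \frac{7}{5} = -1$)
$C{\left(D \right)} = 0$
$m = 35$ ($m = \left(-5\right) \left(-7\right) = 35$)
$w{\left(R,g \right)} = 1$ ($w{\left(R,g \right)} = 1 - 0 = 1 + 0 = 1$)
$P{\left(a \right)} = 1$
$x = -54$ ($x = 1 - 55 = -54$)
$\frac{1}{x - -3422} = \frac{1}{-54 - -3422} = \frac{1}{-54 + 3422} = \frac{1}{3368}$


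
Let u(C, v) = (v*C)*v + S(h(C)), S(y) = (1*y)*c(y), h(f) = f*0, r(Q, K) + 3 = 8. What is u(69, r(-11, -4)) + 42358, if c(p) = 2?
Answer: 44083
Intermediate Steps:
r(Q, K) = 5 (r(Q, K) = -3 + 8 = 5)
h(f) = 0
S(y) = 2*y (S(y) = (1*y)*2 = y*2 = 2*y)
u(C, v) = C*v² (u(C, v) = (v*C)*v + 2*0 = (C*v)*v + 0 = C*v² + 0 = C*v²)
u(69, r(-11, -4)) + 42358 = 69*5² + 42358 = 69*25 + 42358 = 1725 + 42358 = 44083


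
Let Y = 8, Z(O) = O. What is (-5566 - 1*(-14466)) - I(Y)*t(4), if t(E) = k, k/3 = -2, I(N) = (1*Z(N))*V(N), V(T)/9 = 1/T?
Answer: 8954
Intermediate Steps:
V(T) = 9/T (V(T) = 9*(1/T) = 9/T)
I(N) = 9 (I(N) = (1*N)*(9/N) = N*(9/N) = 9)
k = -6 (k = 3*(-2) = -6)
t(E) = -6
(-5566 - 1*(-14466)) - I(Y)*t(4) = (-5566 - 1*(-14466)) - 9*(-6) = (-5566 + 14466) - 1*(-54) = 8900 + 54 = 8954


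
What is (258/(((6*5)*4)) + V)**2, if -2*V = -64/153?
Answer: 52113961/9363600 ≈ 5.5656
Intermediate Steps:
V = 32/153 (V = -(-32)/153 = -1/2*(-64/153) = 32/153 ≈ 0.20915)
(258/(((6*5)*4)) + V)**2 = (258/(((6*5)*4)) + 32/153)**2 = (258/((30*4)) + 32/153)**2 = (258/120 + 32/153)**2 = (258*(1/120) + 32/153)**2 = (43/20 + 32/153)**2 = (7219/3060)**2 = 52113961/9363600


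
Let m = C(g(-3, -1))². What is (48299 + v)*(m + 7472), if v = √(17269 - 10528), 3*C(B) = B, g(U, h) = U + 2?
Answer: 3248059451/9 + 67249*√749/3 ≈ 3.6151e+8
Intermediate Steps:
g(U, h) = 2 + U
C(B) = B/3
m = ⅑ (m = ((2 - 3)/3)² = ((⅓)*(-1))² = (-⅓)² = ⅑ ≈ 0.11111)
v = 3*√749 (v = √6741 = 3*√749 ≈ 82.104)
(48299 + v)*(m + 7472) = (48299 + 3*√749)*(⅑ + 7472) = (48299 + 3*√749)*(67249/9) = 3248059451/9 + 67249*√749/3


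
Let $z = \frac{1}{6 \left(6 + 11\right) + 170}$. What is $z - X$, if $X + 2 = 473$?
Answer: $- \frac{128111}{272} \approx -471.0$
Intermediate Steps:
$X = 471$ ($X = -2 + 473 = 471$)
$z = \frac{1}{272}$ ($z = \frac{1}{6 \cdot 17 + 170} = \frac{1}{102 + 170} = \frac{1}{272} \approx 0.0036765$)
$z - X = \frac{1}{272} - 471 = - \frac{128111}{272}$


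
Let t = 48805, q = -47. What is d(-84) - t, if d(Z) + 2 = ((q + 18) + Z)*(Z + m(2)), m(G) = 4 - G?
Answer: -39541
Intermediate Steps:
d(Z) = -2 + (-29 + Z)*(2 + Z) (d(Z) = -2 + ((-47 + 18) + Z)*(Z + (4 - 1*2)) = -2 + (-29 + Z)*(Z + (4 - 2)) = -2 + (-29 + Z)*(Z + 2) = -2 + (-29 + Z)*(2 + Z))
d(-84) - t = (-60 + (-84)² - 27*(-84)) - 1*48805 = (-60 + 7056 + 2268) - 48805 = 9264 - 48805 = -39541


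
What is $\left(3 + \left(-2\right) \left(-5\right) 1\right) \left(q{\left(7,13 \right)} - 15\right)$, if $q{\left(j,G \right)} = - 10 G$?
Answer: $-1885$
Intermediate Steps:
$\left(3 + \left(-2\right) \left(-5\right) 1\right) \left(q{\left(7,13 \right)} - 15\right) = \left(3 + \left(-2\right) \left(-5\right) 1\right) \left(\left(-10\right) 13 - 15\right) = \left(3 + 10 \cdot 1\right) \left(-130 - 15\right) = \left(3 + 10\right) \left(-145\right) = 13 \left(-145\right) = -1885$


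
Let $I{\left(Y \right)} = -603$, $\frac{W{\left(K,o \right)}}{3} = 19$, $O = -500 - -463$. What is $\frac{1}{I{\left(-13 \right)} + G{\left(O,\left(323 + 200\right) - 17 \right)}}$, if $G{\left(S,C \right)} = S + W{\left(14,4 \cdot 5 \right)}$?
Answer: $- \frac{1}{583} \approx -0.0017153$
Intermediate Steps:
$O = -37$ ($O = -500 + 463 = -37$)
$W{\left(K,o \right)} = 57$ ($W{\left(K,o \right)} = 3 \cdot 19 = 57$)
$G{\left(S,C \right)} = 57 + S$ ($G{\left(S,C \right)} = S + 57 = 57 + S$)
$\frac{1}{I{\left(-13 \right)} + G{\left(O,\left(323 + 200\right) - 17 \right)}} = \frac{1}{-603 + \left(57 - 37\right)} = \frac{1}{-603 + 20} = \frac{1}{-583} = - \frac{1}{583}$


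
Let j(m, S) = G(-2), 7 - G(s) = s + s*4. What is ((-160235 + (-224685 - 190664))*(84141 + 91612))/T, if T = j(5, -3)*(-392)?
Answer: 12645076844/833 ≈ 1.5180e+7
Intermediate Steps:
G(s) = 7 - 5*s (G(s) = 7 - (s + s*4) = 7 - (s + 4*s) = 7 - 5*s)
j(m, S) = 17 (j(m, S) = 7 - 5*(-2) = 7 + 10 = 17)
T = -6664 (T = 17*(-392) = -6664)
((-160235 + (-224685 - 190664))*(84141 + 91612))/T = ((-160235 + (-224685 - 190664))*(84141 + 91612))/(-6664) = ((-160235 - 415349)*175753)*(-1/6664) = -575584*175753*(-1/6664) = -101160614752*(-1/6664) = 12645076844/833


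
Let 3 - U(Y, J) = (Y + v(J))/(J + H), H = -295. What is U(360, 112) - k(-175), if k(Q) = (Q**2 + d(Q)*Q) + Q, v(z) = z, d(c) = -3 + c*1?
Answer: -11271779/183 ≈ -61594.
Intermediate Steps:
d(c) = -3 + c
k(Q) = Q + Q**2 + Q*(-3 + Q) (k(Q) = (Q**2 + (-3 + Q)*Q) + Q = (Q**2 + Q*(-3 + Q)) + Q = Q + Q**2 + Q*(-3 + Q))
U(Y, J) = 3 - (J + Y)/(-295 + J) (U(Y, J) = 3 - (Y + J)/(J - 295) = 3 - (J + Y)/(-295 + J))
U(360, 112) - k(-175) = (-885 - 1*360 + 2*112)/(-295 + 112) - 2*(-175)*(-1 - 175) = (-885 - 360 + 224)/(-183) - 2*(-175)*(-176) = -1/183*(-1021) - 1*61600 = 1021/183 - 61600 = -11271779/183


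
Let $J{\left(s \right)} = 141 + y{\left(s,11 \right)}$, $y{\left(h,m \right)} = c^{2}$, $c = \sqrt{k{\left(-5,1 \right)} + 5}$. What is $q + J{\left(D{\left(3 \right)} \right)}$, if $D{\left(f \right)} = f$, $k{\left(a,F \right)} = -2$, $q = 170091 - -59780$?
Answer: $230015$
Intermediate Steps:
$q = 229871$ ($q = 170091 + 59780 = 229871$)
$c = \sqrt{3}$ ($c = \sqrt{-2 + 5} = \sqrt{3} \approx 1.732$)
$y{\left(h,m \right)} = 3$ ($y{\left(h,m \right)} = \left(\sqrt{3}\right)^{2} = 3$)
$J{\left(s \right)} = 144$ ($J{\left(s \right)} = 141 + 3 = 144$)
$q + J{\left(D{\left(3 \right)} \right)} = 229871 + 144 = 230015$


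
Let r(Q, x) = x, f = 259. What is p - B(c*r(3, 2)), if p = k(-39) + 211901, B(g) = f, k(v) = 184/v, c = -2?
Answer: 8253854/39 ≈ 2.1164e+5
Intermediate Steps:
B(g) = 259
p = 8263955/39 (p = 184/(-39) + 211901 = 184*(-1/39) + 211901 = -184/39 + 211901 = 8263955/39 ≈ 2.1190e+5)
p - B(c*r(3, 2)) = 8263955/39 - 1*259 = 8263955/39 - 259 = 8253854/39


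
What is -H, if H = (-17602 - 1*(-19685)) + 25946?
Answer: -28029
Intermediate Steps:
H = 28029 (H = (-17602 + 19685) + 25946 = 2083 + 25946 = 28029)
-H = -1*28029 = -28029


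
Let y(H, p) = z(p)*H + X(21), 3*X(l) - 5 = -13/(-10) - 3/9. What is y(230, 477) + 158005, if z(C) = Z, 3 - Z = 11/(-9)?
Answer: 1589781/10 ≈ 1.5898e+5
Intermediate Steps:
Z = 38/9 (Z = 3 - 11/(-9) = 3 - 11*(-1)/9 = 3 - 1*(-11/9) = 3 + 11/9 = 38/9 ≈ 4.2222)
z(C) = 38/9
X(l) = 179/90 (X(l) = 5/3 + (-13/(-10) - 3/9)/3 = 5/3 + (-13*(-1/10) - 3*1/9)/3 = 5/3 + (13/10 - 1/3)/3 = 5/3 + (1/3)*(29/30) = 5/3 + 29/90 = 179/90)
y(H, p) = 179/90 + 38*H/9 (y(H, p) = 38*H/9 + 179/90 = 179/90 + 38*H/9)
y(230, 477) + 158005 = (179/90 + (38/9)*230) + 158005 = (179/90 + 8740/9) + 158005 = 9731/10 + 158005 = 1589781/10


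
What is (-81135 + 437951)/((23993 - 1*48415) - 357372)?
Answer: -178408/190897 ≈ -0.93458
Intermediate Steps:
(-81135 + 437951)/((23993 - 1*48415) - 357372) = 356816/((23993 - 48415) - 357372) = 356816/(-24422 - 357372) = 356816/(-381794) = 356816*(-1/381794) = -178408/190897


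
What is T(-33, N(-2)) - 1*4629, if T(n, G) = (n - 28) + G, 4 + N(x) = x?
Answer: -4696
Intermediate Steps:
N(x) = -4 + x
T(n, G) = -28 + G + n (T(n, G) = (-28 + n) + G = -28 + G + n)
T(-33, N(-2)) - 1*4629 = (-28 + (-4 - 2) - 33) - 1*4629 = (-28 - 6 - 33) - 4629 = -67 - 4629 = -4696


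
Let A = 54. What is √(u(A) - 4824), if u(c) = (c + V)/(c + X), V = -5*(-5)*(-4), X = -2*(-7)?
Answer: I*√5577326/34 ≈ 69.46*I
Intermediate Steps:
X = 14
V = -100 (V = 25*(-4) = -100)
u(c) = (-100 + c)/(14 + c) (u(c) = (c - 100)/(c + 14) = (-100 + c)/(14 + c))
√(u(A) - 4824) = √((-100 + 54)/(14 + 54) - 4824) = √(-46/68 - 4824) = √((1/68)*(-46) - 4824) = √(-23/34 - 4824) = √(-164039/34) = I*√5577326/34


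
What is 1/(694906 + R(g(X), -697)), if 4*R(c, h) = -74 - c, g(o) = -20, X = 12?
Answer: 2/1389785 ≈ 1.4391e-6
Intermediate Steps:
R(c, h) = -37/2 - c/4 (R(c, h) = (-74 - c)/4 = -37/2 - c/4)
1/(694906 + R(g(X), -697)) = 1/(694906 + (-37/2 - 1/4*(-20))) = 1/(694906 + (-37/2 + 5)) = 1/(694906 - 27/2) = 1/(1389785/2) = 2/1389785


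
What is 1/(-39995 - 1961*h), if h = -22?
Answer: 1/3147 ≈ 0.00031776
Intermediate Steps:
1/(-39995 - 1961*h) = 1/(-39995 - 1961*(-22)) = 1/(-39995 + 43142) = 1/3147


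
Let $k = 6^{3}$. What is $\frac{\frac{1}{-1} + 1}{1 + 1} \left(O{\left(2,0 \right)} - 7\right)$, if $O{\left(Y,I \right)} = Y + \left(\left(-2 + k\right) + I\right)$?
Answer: $0$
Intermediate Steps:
$k = 216$
$O{\left(Y,I \right)} = 214 + I + Y$ ($O{\left(Y,I \right)} = Y + \left(\left(-2 + 216\right) + I\right) = Y + \left(214 + I\right) = 214 + I + Y$)
$\frac{\frac{1}{-1} + 1}{1 + 1} \left(O{\left(2,0 \right)} - 7\right) = \frac{\frac{1}{-1} + 1}{1 + 1} \left(\left(214 + 0 + 2\right) - 7\right) = \frac{-1 + 1}{2} \left(216 - 7\right) = 0 \cdot \frac{1}{2} \cdot 209 = 0 \cdot 209 = 0$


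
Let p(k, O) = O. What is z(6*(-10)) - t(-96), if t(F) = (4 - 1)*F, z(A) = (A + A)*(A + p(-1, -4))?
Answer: 7968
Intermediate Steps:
z(A) = 2*A*(-4 + A) (z(A) = (A + A)*(A - 4) = (2*A)*(-4 + A) = 2*A*(-4 + A))
t(F) = 3*F
z(6*(-10)) - t(-96) = 2*(6*(-10))*(-4 + 6*(-10)) - 3*(-96) = 2*(-60)*(-4 - 60) - 1*(-288) = 2*(-60)*(-64) + 288 = 7680 + 288 = 7968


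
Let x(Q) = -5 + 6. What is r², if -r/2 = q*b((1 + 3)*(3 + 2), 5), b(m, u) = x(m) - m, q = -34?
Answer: 1669264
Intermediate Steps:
x(Q) = 1
b(m, u) = 1 - m
r = -1292 (r = -(-68)*(1 - (1 + 3)*(3 + 2)) = -(-68)*(1 - 4*5) = -(-68)*(1 - 1*20) = -(-68)*(1 - 20) = -(-68)*(-19) = -2*646 = -1292)
r² = (-1292)² = 1669264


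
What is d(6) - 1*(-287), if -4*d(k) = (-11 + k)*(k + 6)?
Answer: 302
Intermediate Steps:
d(k) = -(-11 + k)*(6 + k)/4 (d(k) = -(-11 + k)*(k + 6)/4 = -(-11 + k)*(6 + k)/4)
d(6) - 1*(-287) = (33/2 - ¼*6² + (5/4)*6) - 1*(-287) = (33/2 - ¼*36 + 15/2) + 287 = (33/2 - 9 + 15/2) + 287 = 15 + 287 = 302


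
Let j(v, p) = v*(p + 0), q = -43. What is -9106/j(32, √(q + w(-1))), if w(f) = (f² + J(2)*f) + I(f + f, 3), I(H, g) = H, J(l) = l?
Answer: 4553*I*√46/736 ≈ 41.956*I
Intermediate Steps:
w(f) = f² + 4*f (w(f) = (f² + 2*f) + (f + f) = (f² + 2*f) + 2*f = f² + 4*f)
j(v, p) = p*v (j(v, p) = v*p = p*v)
-9106/j(32, √(q + w(-1))) = -9106*1/(32*√(-43 - (4 - 1))) = -9106*1/(32*√(-43 - 1*3)) = -9106*1/(32*√(-43 - 3)) = -9106*(-I*√46/1472) = -(-4553)*I*√46/736 = 4553*I*√46/736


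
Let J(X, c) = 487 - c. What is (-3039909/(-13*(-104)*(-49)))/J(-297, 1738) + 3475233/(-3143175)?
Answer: -4723321237093/4134834139800 ≈ -1.1423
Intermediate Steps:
(-3039909/(-13*(-104)*(-49)))/J(-297, 1738) + 3475233/(-3143175) = (-3039909/(-13*(-104)*(-49)))/(487 - 1*1738) + 3475233/(-3143175) = (-3039909/(1352*(-49)))/(487 - 1738) + 3475233*(-1/3143175) = -3039909/(-66248)/(-1251) - 1158411/1047725 = -3039909*(-1/66248)*(-1/1251) - 1158411/1047725 = (3039909/66248)*(-1/1251) - 1158411/1047725 = -1013303/27625416 - 1158411/1047725 = -4723321237093/4134834139800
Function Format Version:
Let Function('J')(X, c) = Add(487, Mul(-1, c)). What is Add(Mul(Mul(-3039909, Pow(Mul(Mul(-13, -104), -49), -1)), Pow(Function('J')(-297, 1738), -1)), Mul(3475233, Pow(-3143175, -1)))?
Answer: Rational(-4723321237093, 4134834139800) ≈ -1.1423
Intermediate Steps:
Add(Mul(Mul(-3039909, Pow(Mul(Mul(-13, -104), -49), -1)), Pow(Function('J')(-297, 1738), -1)), Mul(3475233, Pow(-3143175, -1))) = Add(Mul(Mul(-3039909, Pow(Mul(Mul(-13, -104), -49), -1)), Pow(Add(487, Mul(-1, 1738)), -1)), Mul(3475233, Pow(-3143175, -1))) = Add(Mul(Mul(-3039909, Pow(Mul(1352, -49), -1)), Pow(Add(487, -1738), -1)), Mul(3475233, Rational(-1, 3143175))) = Add(Mul(Mul(-3039909, Pow(-66248, -1)), Pow(-1251, -1)), Rational(-1158411, 1047725)) = Add(Mul(Mul(-3039909, Rational(-1, 66248)), Rational(-1, 1251)), Rational(-1158411, 1047725)) = Add(Mul(Rational(3039909, 66248), Rational(-1, 1251)), Rational(-1158411, 1047725)) = Add(Rational(-1013303, 27625416), Rational(-1158411, 1047725)) = Rational(-4723321237093, 4134834139800)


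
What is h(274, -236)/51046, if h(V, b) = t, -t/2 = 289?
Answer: -289/25523 ≈ -0.011323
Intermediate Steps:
t = -578 (t = -2*289 = -578)
h(V, b) = -578
h(274, -236)/51046 = -578/51046 = -578*1/51046 = -289/25523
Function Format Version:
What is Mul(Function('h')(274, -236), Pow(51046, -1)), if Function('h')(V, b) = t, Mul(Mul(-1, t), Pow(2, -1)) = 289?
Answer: Rational(-289, 25523) ≈ -0.011323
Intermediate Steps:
t = -578 (t = Mul(-2, 289) = -578)
Function('h')(V, b) = -578
Mul(Function('h')(274, -236), Pow(51046, -1)) = Mul(-578, Pow(51046, -1)) = Mul(-578, Rational(1, 51046)) = Rational(-289, 25523)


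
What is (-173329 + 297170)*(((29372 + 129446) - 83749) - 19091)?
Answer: 6932371498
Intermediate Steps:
(-173329 + 297170)*(((29372 + 129446) - 83749) - 19091) = 123841*((158818 - 83749) - 19091) = 123841*(75069 - 19091) = 123841*55978 = 6932371498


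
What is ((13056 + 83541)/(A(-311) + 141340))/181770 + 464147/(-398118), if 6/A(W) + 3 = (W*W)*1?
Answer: -48054881109963966488/41218783828132726515 ≈ -1.1658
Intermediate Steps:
A(W) = 6/(-3 + W**2) (A(W) = 6/(-3 + (W*W)*1) = 6/(-3 + W**2*1) = 6/(-3 + W**2))
((13056 + 83541)/(A(-311) + 141340))/181770 + 464147/(-398118) = ((13056 + 83541)/(6/(-3 + (-311)**2) + 141340))/181770 + 464147/(-398118) = (96597/(6/(-3 + 96721) + 141340))*(1/181770) + 464147*(-1/398118) = (96597/(6/96718 + 141340))*(1/181770) - 464147/398118 = (96597/(6*(1/96718) + 141340))*(1/181770) - 464147/398118 = (96597/(3/48359 + 141340))*(1/181770) - 464147/398118 = (96597/(6835061063/48359))*(1/181770) - 464147/398118 = (96597*(48359/6835061063))*(1/181770) - 464147/398118 = (4671334323/6835061063)*(1/181770) - 464147/398118 = 1557111441/414136349807170 - 464147/398118 = -48054881109963966488/41218783828132726515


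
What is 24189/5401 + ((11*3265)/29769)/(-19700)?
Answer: 257916875287/57589321260 ≈ 4.4786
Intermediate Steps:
24189/5401 + ((11*3265)/29769)/(-19700) = 24189*(1/5401) + (35915*(1/29769))*(-1/19700) = 2199/491 + (35915/29769)*(-1/19700) = 2199/491 - 7183/117289860 = 257916875287/57589321260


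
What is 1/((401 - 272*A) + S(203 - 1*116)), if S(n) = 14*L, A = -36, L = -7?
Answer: 1/10095 ≈ 9.9059e-5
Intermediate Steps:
S(n) = -98 (S(n) = 14*(-7) = -98)
1/((401 - 272*A) + S(203 - 1*116)) = 1/((401 - 272*(-36)) - 98) = 1/((401 + 9792) - 98) = 1/(10193 - 98) = 1/10095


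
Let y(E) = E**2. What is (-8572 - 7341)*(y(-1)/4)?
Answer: -15913/4 ≈ -3978.3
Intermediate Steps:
(-8572 - 7341)*(y(-1)/4) = (-8572 - 7341)*((-1)**2/4) = -15913/4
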